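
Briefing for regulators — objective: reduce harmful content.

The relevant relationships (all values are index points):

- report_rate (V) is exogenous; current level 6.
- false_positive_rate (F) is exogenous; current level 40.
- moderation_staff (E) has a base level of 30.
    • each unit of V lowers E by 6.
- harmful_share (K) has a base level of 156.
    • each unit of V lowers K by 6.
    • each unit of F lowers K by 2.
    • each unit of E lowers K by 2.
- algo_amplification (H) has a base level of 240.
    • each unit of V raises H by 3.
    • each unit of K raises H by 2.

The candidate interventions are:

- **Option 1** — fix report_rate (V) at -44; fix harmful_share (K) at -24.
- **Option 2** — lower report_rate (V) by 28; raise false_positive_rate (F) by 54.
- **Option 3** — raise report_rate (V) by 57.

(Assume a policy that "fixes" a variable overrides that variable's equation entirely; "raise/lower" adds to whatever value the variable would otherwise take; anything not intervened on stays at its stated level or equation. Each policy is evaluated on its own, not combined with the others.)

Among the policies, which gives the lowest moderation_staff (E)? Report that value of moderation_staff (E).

Option 1 (V := -44, K := -24):
  V = -44
  E = 30 − 6·(-44) = 294
Option 2 (V − 28, F + 54):
  V = 6 − 28 = -22
  E = 30 − 6·(-22) = 162
Option 3 (V + 57):
  V = 6 + 57 = 63
  E = 30 − 6·63 = -348
Comparing — Option 1: E=294, Option 2: E=162, Option 3: E=-348. Lowest is -348 (Option 3).

-348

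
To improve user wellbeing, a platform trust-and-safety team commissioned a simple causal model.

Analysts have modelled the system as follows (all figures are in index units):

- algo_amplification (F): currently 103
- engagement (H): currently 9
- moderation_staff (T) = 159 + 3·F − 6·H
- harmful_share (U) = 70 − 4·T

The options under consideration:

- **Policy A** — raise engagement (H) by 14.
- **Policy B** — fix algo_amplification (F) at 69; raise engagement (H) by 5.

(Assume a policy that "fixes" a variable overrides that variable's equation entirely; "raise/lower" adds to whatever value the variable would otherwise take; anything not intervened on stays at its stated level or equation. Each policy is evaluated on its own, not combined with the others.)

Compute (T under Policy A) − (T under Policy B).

48

Policy A (H + 14):
  F = 103
  H = 9 + 14 = 23
  T = 159 + 3·103 − 6·23 = 330
Policy B (F := 69, H + 5):
  F = 69
  H = 9 + 5 = 14
  T = 159 + 3·69 − 6·14 = 282
T: 330 − 282 = 48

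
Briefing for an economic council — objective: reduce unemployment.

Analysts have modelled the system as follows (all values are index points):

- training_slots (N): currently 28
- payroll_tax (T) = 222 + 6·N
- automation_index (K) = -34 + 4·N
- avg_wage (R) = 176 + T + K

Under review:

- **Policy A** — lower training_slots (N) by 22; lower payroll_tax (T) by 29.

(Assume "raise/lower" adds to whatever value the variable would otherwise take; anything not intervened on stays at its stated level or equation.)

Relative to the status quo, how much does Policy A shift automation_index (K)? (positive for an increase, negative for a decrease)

-88

Baseline:
  N = 28
  K = -34 + 4·28 = 78
Policy A (N − 22, T − 29):
  N = 28 − 22 = 6
  K = -34 + 4·6 = -10
Change in K: -10 − 78 = -88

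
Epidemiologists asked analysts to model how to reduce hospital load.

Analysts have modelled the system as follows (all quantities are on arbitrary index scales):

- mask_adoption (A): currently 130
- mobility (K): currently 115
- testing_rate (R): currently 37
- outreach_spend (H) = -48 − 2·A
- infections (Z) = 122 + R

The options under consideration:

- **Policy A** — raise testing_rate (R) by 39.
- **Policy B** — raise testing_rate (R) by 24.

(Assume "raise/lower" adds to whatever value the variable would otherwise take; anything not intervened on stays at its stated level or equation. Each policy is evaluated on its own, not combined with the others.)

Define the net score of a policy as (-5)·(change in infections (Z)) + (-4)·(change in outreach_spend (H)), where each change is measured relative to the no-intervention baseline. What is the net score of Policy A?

-195

Baseline:
  A = 130
  R = 37
  H = -48 − 2·130 = -308
  Z = 122 + 37 = 159
Policy A (R + 39):
  A = 130
  R = 37 + 39 = 76
  H = -48 − 2·130 = -308
  Z = 122 + 76 = 198
ΔZ = 198 − 159 = 39; ΔH = -308 − (-308) = 0
Score = (-5)·39 + (-4)·0 = -195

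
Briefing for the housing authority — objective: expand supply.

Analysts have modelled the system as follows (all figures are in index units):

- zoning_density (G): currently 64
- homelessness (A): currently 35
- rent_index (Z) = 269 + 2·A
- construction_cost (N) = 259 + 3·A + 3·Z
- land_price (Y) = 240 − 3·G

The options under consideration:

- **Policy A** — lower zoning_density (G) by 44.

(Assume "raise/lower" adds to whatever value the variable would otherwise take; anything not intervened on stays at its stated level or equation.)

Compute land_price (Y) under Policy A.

180

Policy A (G − 44):
  G = 64 − 44 = 20
  Y = 240 − 3·20 = 180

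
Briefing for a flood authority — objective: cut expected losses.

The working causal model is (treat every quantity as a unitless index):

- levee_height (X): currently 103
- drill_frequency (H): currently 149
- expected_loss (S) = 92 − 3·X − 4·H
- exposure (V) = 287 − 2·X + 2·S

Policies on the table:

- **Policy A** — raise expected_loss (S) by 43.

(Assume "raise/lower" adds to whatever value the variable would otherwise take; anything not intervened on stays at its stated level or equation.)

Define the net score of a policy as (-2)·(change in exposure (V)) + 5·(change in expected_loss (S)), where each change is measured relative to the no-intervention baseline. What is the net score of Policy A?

Baseline:
  X = 103
  H = 149
  S = 92 − 3·103 − 4·149 = -813
  V = 287 − 2·103 + 2·(-813) = -1545
Policy A (S + 43):
  X = 103
  H = 149
  S = 92 − 3·103 − 4·149 (+43 from intervention) = -770
  V = 287 − 2·103 + 2·(-770) = -1459
ΔV = -1459 − (-1545) = 86; ΔS = -770 − (-813) = 43
Score = (-2)·86 + 5·43 = 43

43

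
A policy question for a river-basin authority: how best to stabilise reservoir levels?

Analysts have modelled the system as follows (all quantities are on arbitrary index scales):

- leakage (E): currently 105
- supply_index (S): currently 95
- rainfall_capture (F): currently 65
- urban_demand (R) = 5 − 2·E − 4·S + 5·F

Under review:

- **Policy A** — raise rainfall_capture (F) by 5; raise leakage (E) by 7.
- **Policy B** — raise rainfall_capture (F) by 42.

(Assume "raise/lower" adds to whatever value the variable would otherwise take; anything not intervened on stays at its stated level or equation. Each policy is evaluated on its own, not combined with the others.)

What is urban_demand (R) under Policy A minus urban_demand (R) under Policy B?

-199

Policy A (F + 5, E + 7):
  E = 105 + 7 = 112
  S = 95
  F = 65 + 5 = 70
  R = 5 − 2·112 − 4·95 + 5·70 = -249
Policy B (F + 42):
  E = 105
  S = 95
  F = 65 + 42 = 107
  R = 5 − 2·105 − 4·95 + 5·107 = -50
R: -249 − (-50) = -199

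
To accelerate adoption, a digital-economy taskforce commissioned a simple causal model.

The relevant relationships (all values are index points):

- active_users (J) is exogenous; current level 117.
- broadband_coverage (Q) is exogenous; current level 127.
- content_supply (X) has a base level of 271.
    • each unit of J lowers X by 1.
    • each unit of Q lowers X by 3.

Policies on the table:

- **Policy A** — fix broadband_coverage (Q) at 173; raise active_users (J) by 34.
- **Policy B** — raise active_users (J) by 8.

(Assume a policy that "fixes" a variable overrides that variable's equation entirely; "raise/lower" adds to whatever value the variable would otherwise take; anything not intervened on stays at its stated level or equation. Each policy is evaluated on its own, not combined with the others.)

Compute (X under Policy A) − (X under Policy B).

Policy A (Q := 173, J + 34):
  J = 117 + 34 = 151
  Q = 173
  X = 271 − 151 − 3·173 = -399
Policy B (J + 8):
  J = 117 + 8 = 125
  Q = 127
  X = 271 − 125 − 3·127 = -235
X: -399 − (-235) = -164

-164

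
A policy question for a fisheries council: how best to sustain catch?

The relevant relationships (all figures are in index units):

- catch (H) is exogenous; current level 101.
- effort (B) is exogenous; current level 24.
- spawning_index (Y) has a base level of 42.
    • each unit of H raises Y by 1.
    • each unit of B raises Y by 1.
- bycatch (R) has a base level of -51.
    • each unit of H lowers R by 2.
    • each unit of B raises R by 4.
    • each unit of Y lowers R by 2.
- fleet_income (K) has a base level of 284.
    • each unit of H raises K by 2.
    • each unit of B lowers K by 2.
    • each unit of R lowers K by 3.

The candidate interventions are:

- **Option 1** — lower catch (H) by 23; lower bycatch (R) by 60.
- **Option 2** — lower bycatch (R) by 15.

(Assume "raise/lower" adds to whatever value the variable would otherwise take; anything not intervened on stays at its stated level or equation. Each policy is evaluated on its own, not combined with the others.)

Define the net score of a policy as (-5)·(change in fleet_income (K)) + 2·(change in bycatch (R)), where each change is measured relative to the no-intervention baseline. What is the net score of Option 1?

Baseline:
  H = 101
  B = 24
  Y = 42 + 101 + 24 = 167
  R = -51 − 2·101 + 4·24 − 2·167 = -491
  K = 284 + 2·101 − 2·24 − 3·(-491) = 1911
Option 1 (H − 23, R − 60):
  H = 101 − 23 = 78
  B = 24
  Y = 42 + 78 + 24 = 144
  R = -51 − 2·78 + 4·24 − 2·144 (−60 from intervention) = -459
  K = 284 + 2·78 − 2·24 − 3·(-459) = 1769
ΔK = 1769 − 1911 = -142; ΔR = -459 − (-491) = 32
Score = (-5)·(-142) + 2·32 = 774

774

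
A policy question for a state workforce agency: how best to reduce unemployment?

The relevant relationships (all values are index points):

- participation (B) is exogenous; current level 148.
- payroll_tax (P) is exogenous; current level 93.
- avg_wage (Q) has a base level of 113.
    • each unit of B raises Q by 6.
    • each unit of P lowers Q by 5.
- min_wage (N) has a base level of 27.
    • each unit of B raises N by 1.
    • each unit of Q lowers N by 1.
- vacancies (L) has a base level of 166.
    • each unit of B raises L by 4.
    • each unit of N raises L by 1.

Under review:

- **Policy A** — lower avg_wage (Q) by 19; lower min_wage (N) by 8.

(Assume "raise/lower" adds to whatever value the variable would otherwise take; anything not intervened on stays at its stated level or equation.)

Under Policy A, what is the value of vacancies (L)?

Policy A (Q − 19, N − 8):
  B = 148
  P = 93
  Q = 113 + 6·148 − 5·93 (−19 from intervention) = 517
  N = 27 + 148 − 517 (−8 from intervention) = -350
  L = 166 + 4·148 + (-350) = 408

408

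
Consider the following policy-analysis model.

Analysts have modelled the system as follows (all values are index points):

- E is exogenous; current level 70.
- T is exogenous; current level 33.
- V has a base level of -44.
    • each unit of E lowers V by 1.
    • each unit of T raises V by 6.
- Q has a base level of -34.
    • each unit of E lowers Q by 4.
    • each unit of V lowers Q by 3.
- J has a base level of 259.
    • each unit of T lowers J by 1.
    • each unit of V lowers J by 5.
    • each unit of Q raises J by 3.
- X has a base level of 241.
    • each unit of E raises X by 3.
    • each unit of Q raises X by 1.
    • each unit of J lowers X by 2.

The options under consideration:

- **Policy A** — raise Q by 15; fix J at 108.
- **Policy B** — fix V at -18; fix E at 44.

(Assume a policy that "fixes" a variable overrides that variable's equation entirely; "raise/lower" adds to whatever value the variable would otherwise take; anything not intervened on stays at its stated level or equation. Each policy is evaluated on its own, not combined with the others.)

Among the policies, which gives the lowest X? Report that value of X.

-316

Policy A (Q + 15, J := 108):
  E = 70
  T = 33
  V = -44 − 70 + 6·33 = 84
  Q = -34 − 4·70 − 3·84 (+15 from intervention) = -551
  J = 108
  X = 241 + 3·70 + (-551) − 2·108 = -316
Policy B (V := -18, E := 44):
  E = 44
  T = 33
  V = -18
  Q = -34 − 4·44 − 3·(-18) = -156
  J = 259 − 33 − 5·(-18) + 3·(-156) = -152
  X = 241 + 3·44 + (-156) − 2·(-152) = 521
Comparing — Policy A: X=-316, Policy B: X=521. Lowest is -316 (Policy A).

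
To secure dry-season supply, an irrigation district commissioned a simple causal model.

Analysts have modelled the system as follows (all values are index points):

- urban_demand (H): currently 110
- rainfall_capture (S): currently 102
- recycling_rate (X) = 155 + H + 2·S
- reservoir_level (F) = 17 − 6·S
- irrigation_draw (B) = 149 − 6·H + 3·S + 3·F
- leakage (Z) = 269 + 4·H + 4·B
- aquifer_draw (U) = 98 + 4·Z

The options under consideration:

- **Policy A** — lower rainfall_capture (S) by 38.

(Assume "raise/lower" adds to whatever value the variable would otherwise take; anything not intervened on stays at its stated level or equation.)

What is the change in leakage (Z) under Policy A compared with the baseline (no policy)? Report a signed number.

Baseline:
  H = 110
  S = 102
  F = 17 − 6·102 = -595
  B = 149 − 6·110 + 3·102 + 3·(-595) = -1990
  Z = 269 + 4·110 + 4·(-1990) = -7251
Policy A (S − 38):
  H = 110
  S = 102 − 38 = 64
  F = 17 − 6·64 = -367
  B = 149 − 6·110 + 3·64 + 3·(-367) = -1420
  Z = 269 + 4·110 + 4·(-1420) = -4971
Change in Z: -4971 − (-7251) = 2280

2280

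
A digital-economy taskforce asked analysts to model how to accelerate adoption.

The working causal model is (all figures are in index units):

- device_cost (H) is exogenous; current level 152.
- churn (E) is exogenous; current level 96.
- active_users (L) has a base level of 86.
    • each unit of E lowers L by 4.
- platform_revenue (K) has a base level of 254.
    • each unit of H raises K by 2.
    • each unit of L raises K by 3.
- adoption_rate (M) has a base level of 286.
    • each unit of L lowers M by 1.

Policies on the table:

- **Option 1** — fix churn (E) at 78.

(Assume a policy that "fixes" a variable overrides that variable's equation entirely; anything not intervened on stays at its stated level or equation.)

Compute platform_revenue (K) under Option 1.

-120

Option 1 (E := 78):
  H = 152
  E = 78
  L = 86 − 4·78 = -226
  K = 254 + 2·152 + 3·(-226) = -120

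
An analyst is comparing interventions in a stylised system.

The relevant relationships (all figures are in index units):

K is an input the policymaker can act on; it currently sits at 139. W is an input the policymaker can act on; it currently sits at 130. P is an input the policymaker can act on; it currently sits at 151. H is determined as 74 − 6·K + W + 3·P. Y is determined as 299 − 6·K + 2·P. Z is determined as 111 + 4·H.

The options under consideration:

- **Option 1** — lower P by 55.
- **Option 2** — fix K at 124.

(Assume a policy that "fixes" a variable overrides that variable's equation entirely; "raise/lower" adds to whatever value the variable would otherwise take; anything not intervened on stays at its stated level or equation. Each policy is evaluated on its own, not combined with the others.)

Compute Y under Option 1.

Option 1 (P − 55):
  K = 139
  P = 151 − 55 = 96
  Y = 299 − 6·139 + 2·96 = -343

-343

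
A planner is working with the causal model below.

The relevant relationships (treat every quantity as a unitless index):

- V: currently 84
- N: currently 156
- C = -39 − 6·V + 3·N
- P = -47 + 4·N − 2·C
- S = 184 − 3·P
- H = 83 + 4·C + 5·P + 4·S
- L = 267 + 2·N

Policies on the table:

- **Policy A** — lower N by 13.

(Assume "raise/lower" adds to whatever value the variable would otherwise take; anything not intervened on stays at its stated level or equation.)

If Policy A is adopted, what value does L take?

Policy A (N − 13):
  N = 156 − 13 = 143
  L = 267 + 2·143 = 553

553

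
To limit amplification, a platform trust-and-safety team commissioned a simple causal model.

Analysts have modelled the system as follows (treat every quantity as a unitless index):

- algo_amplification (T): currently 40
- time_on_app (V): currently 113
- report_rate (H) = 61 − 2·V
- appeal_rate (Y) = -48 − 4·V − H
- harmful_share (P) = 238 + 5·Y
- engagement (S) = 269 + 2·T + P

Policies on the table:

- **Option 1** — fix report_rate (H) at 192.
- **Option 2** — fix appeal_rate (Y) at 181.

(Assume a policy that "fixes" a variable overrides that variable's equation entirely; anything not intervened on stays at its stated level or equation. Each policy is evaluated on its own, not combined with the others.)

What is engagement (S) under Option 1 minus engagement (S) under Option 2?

-4365

Option 1 (H := 192):
  T = 40
  V = 113
  H = 192
  Y = -48 − 4·113 − 192 = -692
  P = 238 + 5·(-692) = -3222
  S = 269 + 2·40 + (-3222) = -2873
Option 2 (Y := 181):
  T = 40
  V = 113
  H = 61 − 2·113 = -165
  Y = 181
  P = 238 + 5·181 = 1143
  S = 269 + 2·40 + 1143 = 1492
S: -2873 − 1492 = -4365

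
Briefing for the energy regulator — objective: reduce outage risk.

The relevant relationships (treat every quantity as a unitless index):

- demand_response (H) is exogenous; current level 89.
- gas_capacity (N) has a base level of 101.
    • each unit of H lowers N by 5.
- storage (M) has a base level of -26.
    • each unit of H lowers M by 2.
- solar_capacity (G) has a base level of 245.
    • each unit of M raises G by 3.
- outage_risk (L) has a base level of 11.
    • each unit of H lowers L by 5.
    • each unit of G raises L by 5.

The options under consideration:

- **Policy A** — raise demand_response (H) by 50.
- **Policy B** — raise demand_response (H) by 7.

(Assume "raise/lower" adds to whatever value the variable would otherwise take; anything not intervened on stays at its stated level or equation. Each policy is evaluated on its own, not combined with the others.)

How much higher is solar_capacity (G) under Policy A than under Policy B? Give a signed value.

Policy A (H + 50):
  H = 89 + 50 = 139
  M = -26 − 2·139 = -304
  G = 245 + 3·(-304) = -667
Policy B (H + 7):
  H = 89 + 7 = 96
  M = -26 − 2·96 = -218
  G = 245 + 3·(-218) = -409
G: -667 − (-409) = -258

-258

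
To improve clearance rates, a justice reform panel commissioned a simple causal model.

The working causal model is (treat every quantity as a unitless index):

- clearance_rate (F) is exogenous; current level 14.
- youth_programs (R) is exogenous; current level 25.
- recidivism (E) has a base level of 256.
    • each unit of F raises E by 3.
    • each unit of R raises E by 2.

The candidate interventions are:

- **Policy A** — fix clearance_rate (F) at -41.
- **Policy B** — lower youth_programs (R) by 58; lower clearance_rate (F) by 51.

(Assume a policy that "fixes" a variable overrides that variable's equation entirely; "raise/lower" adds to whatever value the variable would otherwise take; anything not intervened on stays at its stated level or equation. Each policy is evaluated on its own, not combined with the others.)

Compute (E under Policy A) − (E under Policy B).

104

Policy A (F := -41):
  F = -41
  R = 25
  E = 256 + 3·(-41) + 2·25 = 183
Policy B (R − 58, F − 51):
  F = 14 − 51 = -37
  R = 25 − 58 = -33
  E = 256 + 3·(-37) + 2·(-33) = 79
E: 183 − 79 = 104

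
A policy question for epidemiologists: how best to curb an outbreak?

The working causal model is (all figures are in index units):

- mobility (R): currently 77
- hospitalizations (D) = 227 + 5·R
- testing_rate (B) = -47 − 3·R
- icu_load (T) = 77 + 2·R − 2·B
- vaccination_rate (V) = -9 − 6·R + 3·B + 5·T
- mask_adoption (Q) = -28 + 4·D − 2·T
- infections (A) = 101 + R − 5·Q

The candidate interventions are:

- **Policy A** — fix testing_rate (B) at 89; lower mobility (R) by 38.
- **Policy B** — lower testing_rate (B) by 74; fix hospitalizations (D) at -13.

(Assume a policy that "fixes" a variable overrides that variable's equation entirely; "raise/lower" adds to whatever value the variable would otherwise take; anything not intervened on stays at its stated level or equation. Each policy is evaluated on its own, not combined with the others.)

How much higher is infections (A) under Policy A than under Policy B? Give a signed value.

-18318

Policy A (B := 89, R − 38):
  R = 77 − 38 = 39
  D = 227 + 5·39 = 422
  B = 89
  T = 77 + 2·39 − 2·89 = -23
  Q = -28 + 4·422 − 2·(-23) = 1706
  A = 101 + 39 − 5·1706 = -8390
Policy B (B − 74, D := -13):
  R = 77
  D = -13
  B = -47 − 3·77 (−74 from intervention) = -352
  T = 77 + 2·77 − 2·(-352) = 935
  Q = -28 + 4·(-13) − 2·935 = -1950
  A = 101 + 77 − 5·(-1950) = 9928
A: -8390 − 9928 = -18318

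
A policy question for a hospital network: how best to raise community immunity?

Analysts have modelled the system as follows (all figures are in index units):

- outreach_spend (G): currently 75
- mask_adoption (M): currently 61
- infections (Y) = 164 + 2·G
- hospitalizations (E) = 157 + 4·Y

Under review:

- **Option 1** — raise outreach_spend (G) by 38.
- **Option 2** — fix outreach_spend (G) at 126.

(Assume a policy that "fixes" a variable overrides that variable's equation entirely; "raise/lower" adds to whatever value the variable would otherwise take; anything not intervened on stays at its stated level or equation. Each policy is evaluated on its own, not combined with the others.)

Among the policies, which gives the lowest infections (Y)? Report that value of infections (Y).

390

Option 1 (G + 38):
  G = 75 + 38 = 113
  Y = 164 + 2·113 = 390
Option 2 (G := 126):
  G = 126
  Y = 164 + 2·126 = 416
Comparing — Option 1: Y=390, Option 2: Y=416. Lowest is 390 (Option 1).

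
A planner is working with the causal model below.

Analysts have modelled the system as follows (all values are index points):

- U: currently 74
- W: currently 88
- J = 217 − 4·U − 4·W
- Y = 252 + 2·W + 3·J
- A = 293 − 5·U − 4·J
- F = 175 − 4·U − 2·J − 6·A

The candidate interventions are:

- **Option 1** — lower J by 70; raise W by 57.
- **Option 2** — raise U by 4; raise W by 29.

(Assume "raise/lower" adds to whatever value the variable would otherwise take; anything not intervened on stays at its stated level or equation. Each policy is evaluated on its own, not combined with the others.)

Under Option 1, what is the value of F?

Option 1 (J − 70, W + 57):
  U = 74
  W = 88 + 57 = 145
  J = 217 − 4·74 − 4·145 (−70 from intervention) = -729
  A = 293 − 5·74 − 4·(-729) = 2839
  F = 175 − 4·74 − 2·(-729) − 6·2839 = -15697

-15697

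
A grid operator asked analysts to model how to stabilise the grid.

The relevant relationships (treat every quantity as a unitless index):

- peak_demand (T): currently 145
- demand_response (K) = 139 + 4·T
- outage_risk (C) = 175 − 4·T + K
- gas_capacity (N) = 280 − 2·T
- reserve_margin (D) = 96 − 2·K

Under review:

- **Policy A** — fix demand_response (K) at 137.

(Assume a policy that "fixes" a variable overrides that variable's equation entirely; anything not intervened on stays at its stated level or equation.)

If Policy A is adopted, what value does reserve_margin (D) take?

-178

Policy A (K := 137):
  T = 145
  K = 137
  D = 96 − 2·137 = -178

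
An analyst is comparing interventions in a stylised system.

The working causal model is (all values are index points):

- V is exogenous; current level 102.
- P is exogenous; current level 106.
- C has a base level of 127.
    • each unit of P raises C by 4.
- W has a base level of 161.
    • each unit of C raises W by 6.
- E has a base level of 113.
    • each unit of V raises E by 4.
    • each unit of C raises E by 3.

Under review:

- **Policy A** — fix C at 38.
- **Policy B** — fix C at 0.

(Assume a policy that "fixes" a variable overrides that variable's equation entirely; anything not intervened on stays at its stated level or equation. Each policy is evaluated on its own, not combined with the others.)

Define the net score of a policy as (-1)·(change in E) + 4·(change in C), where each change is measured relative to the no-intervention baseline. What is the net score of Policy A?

-513

Baseline:
  V = 102
  P = 106
  C = 127 + 4·106 = 551
  E = 113 + 4·102 + 3·551 = 2174
Policy A (C := 38):
  V = 102
  P = 106
  C = 38
  E = 113 + 4·102 + 3·38 = 635
ΔE = 635 − 2174 = -1539; ΔC = 38 − 551 = -513
Score = (-1)·(-1539) + 4·(-513) = -513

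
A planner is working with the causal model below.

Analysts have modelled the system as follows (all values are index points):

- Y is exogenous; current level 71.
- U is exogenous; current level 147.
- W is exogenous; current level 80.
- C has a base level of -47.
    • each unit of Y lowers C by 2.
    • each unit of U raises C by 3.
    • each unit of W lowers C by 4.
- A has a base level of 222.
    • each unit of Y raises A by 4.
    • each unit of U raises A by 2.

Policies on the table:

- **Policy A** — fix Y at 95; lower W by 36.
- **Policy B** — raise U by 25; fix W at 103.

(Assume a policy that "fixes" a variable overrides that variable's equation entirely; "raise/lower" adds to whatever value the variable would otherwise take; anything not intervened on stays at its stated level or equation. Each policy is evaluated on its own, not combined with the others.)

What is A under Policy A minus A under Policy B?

46

Policy A (Y := 95, W − 36):
  Y = 95
  U = 147
  A = 222 + 4·95 + 2·147 = 896
Policy B (U + 25, W := 103):
  Y = 71
  U = 147 + 25 = 172
  A = 222 + 4·71 + 2·172 = 850
A: 896 − 850 = 46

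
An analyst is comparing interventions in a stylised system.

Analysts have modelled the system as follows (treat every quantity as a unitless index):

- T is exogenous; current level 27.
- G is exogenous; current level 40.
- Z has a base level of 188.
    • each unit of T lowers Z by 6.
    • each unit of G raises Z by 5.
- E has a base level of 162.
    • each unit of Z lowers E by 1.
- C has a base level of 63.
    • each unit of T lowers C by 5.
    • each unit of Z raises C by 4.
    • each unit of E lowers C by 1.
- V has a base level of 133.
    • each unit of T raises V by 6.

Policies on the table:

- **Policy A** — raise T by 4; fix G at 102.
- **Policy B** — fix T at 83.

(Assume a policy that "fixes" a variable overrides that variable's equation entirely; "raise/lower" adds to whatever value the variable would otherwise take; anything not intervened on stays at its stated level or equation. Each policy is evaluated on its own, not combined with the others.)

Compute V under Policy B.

631

Policy B (T := 83):
  T = 83
  V = 133 + 6·83 = 631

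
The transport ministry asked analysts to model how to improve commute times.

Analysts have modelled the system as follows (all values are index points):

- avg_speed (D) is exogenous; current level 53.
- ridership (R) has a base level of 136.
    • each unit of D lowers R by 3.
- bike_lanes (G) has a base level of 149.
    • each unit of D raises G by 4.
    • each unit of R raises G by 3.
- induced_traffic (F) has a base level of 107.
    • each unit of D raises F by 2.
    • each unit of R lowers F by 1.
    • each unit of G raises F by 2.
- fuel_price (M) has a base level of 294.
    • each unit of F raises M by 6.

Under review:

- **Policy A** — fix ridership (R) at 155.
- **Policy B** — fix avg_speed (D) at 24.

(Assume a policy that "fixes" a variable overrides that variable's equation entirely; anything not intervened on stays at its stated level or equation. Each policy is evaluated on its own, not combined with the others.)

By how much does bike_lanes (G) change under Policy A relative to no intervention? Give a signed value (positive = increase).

Baseline:
  D = 53
  R = 136 − 3·53 = -23
  G = 149 + 4·53 + 3·(-23) = 292
Policy A (R := 155):
  D = 53
  R = 155
  G = 149 + 4·53 + 3·155 = 826
Change in G: 826 − 292 = 534

534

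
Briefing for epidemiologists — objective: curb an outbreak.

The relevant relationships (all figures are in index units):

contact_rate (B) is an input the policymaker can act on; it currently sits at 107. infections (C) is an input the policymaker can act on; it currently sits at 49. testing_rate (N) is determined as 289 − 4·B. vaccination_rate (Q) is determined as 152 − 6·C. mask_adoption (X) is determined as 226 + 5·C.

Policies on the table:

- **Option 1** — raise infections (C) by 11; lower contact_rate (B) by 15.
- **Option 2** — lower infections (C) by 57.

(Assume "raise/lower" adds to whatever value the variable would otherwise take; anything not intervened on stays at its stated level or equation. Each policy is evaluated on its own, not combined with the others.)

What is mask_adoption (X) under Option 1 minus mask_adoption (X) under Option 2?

Option 1 (C + 11, B − 15):
  C = 49 + 11 = 60
  X = 226 + 5·60 = 526
Option 2 (C − 57):
  C = 49 − 57 = -8
  X = 226 + 5·(-8) = 186
X: 526 − 186 = 340

340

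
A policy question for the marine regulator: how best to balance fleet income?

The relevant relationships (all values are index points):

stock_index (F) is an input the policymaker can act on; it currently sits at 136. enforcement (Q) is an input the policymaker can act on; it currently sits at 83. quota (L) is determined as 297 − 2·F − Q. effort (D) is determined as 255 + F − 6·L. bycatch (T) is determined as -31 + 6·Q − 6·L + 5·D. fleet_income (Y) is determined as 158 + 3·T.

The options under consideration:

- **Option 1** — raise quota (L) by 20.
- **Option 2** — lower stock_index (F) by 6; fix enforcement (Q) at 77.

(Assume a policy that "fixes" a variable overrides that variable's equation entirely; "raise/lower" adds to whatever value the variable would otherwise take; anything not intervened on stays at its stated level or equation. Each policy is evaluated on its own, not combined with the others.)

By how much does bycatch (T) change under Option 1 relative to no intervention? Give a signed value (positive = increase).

-720

Baseline:
  F = 136
  Q = 83
  L = 297 − 2·136 − 83 = -58
  D = 255 + 136 − 6·(-58) = 739
  T = -31 + 6·83 − 6·(-58) + 5·739 = 4510
Option 1 (L + 20):
  F = 136
  Q = 83
  L = 297 − 2·136 − 83 (+20 from intervention) = -38
  D = 255 + 136 − 6·(-38) = 619
  T = -31 + 6·83 − 6·(-38) + 5·619 = 3790
Change in T: 3790 − 4510 = -720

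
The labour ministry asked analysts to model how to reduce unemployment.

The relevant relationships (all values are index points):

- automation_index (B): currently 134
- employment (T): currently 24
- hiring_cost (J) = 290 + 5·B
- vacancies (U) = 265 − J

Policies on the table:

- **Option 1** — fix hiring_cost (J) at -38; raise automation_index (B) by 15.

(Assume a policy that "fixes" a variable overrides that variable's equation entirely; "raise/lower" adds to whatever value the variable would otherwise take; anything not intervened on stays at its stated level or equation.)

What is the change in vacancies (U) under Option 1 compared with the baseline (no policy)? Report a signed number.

998

Baseline:
  B = 134
  J = 290 + 5·134 = 960
  U = 265 − 960 = -695
Option 1 (J := -38, B + 15):
  B = 134 + 15 = 149
  J = -38
  U = 265 − (-38) = 303
Change in U: 303 − (-695) = 998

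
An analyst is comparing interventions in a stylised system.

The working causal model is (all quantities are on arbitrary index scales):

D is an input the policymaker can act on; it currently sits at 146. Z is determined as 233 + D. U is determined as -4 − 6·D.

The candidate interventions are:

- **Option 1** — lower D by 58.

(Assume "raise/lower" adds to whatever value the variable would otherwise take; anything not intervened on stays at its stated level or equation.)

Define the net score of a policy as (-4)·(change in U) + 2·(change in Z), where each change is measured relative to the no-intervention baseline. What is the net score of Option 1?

Baseline:
  D = 146
  Z = 233 + 146 = 379
  U = -4 − 6·146 = -880
Option 1 (D − 58):
  D = 146 − 58 = 88
  Z = 233 + 88 = 321
  U = -4 − 6·88 = -532
ΔU = -532 − (-880) = 348; ΔZ = 321 − 379 = -58
Score = (-4)·348 + 2·(-58) = -1508

-1508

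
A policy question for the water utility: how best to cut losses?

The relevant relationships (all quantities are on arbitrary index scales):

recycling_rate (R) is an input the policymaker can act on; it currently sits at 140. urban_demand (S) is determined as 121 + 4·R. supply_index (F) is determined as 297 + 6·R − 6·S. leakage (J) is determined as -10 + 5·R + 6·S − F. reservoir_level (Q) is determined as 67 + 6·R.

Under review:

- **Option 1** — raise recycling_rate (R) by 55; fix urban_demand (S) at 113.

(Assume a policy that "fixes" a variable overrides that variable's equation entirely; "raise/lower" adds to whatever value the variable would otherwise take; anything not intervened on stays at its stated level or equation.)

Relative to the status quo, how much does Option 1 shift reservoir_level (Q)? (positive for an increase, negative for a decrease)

330

Baseline:
  R = 140
  Q = 67 + 6·140 = 907
Option 1 (R + 55, S := 113):
  R = 140 + 55 = 195
  Q = 67 + 6·195 = 1237
Change in Q: 1237 − 907 = 330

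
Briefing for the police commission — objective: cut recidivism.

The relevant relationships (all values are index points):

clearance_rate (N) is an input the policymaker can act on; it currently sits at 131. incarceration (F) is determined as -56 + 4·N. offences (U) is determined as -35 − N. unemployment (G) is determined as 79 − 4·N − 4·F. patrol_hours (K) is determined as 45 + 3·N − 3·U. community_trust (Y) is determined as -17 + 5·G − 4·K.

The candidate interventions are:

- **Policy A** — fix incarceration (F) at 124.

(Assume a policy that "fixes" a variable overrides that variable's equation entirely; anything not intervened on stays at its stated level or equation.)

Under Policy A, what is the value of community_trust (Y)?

-8466

Policy A (F := 124):
  N = 131
  F = 124
  U = -35 − 131 = -166
  G = 79 − 4·131 − 4·124 = -941
  K = 45 + 3·131 − 3·(-166) = 936
  Y = -17 + 5·(-941) − 4·936 = -8466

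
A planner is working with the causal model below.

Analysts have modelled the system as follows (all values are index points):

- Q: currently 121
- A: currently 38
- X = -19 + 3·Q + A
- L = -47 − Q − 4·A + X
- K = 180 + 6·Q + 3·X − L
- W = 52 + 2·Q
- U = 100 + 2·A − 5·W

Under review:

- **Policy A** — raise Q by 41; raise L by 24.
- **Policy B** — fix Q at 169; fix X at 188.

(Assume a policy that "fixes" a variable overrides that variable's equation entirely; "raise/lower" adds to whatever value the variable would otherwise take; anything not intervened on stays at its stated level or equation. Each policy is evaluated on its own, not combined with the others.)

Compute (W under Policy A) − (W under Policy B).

-14

Policy A (Q + 41, L + 24):
  Q = 121 + 41 = 162
  W = 52 + 2·162 = 376
Policy B (Q := 169, X := 188):
  Q = 169
  W = 52 + 2·169 = 390
W: 376 − 390 = -14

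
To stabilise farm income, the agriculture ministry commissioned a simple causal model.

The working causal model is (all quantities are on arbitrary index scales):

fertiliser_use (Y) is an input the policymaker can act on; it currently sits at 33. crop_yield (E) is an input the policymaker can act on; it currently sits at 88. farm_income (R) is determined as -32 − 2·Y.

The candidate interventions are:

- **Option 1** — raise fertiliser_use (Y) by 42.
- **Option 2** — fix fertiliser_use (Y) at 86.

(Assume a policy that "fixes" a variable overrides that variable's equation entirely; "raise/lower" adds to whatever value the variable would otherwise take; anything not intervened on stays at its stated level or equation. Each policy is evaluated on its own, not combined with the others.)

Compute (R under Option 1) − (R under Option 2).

22

Option 1 (Y + 42):
  Y = 33 + 42 = 75
  R = -32 − 2·75 = -182
Option 2 (Y := 86):
  Y = 86
  R = -32 − 2·86 = -204
R: -182 − (-204) = 22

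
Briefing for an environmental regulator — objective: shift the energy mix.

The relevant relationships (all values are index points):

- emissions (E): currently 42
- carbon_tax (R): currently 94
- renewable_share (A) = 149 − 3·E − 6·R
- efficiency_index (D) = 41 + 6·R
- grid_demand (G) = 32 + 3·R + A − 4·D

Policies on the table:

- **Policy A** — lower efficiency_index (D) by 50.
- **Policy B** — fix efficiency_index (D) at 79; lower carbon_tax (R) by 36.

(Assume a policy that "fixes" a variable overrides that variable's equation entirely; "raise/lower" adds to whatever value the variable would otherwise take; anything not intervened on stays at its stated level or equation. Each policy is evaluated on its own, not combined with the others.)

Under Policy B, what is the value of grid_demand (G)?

-435

Policy B (D := 79, R − 36):
  E = 42
  R = 94 − 36 = 58
  A = 149 − 3·42 − 6·58 = -325
  D = 79
  G = 32 + 3·58 + (-325) − 4·79 = -435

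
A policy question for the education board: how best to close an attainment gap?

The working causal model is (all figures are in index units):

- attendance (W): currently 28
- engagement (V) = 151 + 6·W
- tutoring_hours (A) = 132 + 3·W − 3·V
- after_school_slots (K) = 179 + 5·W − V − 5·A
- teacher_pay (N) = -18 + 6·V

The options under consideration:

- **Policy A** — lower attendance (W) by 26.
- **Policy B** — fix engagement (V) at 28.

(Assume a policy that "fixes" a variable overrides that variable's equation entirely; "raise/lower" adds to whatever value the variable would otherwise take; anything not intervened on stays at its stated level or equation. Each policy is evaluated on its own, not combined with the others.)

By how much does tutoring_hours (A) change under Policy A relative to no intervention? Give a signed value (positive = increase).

Baseline:
  W = 28
  V = 151 + 6·28 = 319
  A = 132 + 3·28 − 3·319 = -741
Policy A (W − 26):
  W = 28 − 26 = 2
  V = 151 + 6·2 = 163
  A = 132 + 3·2 − 3·163 = -351
Change in A: -351 − (-741) = 390

390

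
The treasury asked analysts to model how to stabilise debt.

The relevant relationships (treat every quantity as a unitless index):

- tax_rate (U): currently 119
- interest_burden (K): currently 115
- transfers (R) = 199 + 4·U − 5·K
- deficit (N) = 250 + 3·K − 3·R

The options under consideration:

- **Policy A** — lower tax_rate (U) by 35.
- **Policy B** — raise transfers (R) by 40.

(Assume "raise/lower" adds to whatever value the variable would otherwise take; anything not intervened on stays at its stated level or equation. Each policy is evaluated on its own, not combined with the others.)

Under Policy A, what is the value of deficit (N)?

Policy A (U − 35):
  U = 119 − 35 = 84
  K = 115
  R = 199 + 4·84 − 5·115 = -40
  N = 250 + 3·115 − 3·(-40) = 715

715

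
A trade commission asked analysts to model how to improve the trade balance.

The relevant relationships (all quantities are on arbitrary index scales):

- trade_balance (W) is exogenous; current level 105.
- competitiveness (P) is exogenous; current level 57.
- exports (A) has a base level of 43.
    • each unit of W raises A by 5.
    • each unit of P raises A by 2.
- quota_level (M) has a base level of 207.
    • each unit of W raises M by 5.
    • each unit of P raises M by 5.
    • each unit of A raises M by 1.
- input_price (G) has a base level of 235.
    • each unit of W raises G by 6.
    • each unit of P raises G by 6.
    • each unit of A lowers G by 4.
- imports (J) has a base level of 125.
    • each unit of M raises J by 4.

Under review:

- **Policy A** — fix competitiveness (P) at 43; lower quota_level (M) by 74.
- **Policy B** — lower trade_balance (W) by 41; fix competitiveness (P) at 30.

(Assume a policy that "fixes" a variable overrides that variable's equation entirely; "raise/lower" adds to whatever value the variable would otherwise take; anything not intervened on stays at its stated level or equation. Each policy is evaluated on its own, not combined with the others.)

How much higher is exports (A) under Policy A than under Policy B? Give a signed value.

Policy A (P := 43, M − 74):
  W = 105
  P = 43
  A = 43 + 5·105 + 2·43 = 654
Policy B (W − 41, P := 30):
  W = 105 − 41 = 64
  P = 30
  A = 43 + 5·64 + 2·30 = 423
A: 654 − 423 = 231

231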